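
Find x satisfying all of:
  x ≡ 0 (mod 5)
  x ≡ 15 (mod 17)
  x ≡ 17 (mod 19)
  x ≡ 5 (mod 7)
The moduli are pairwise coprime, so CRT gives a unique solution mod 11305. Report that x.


Product of moduli M = 5 · 17 · 19 · 7 = 11305.
Merge one congruence at a time:
  Start: x ≡ 0 (mod 5).
  Combine with x ≡ 15 (mod 17); new modulus lcm = 85.
    Write x = 0 + 5·t and substitute into x ≡ 15 (mod 17): 5·t ≡ 15 − 0 = 15 (mod 17).
    The inverse of 5 mod 17 is 7 (since 5·7 = 35 = 2·17 + 1), so t ≡ 7·15 = 105 ≡ 3 (mod 17).
    Then x = 0 + 5·3 = 15, valid modulo lcm(5, 17) = 85: x ≡ 15 (mod 85).
  Combine with x ≡ 17 (mod 19); new modulus lcm = 1615.
    Write x = 15 + 85·t and substitute into x ≡ 17 (mod 19): 85·t ≡ 17 − 15 = 2 (mod 19).
    Reduce coefficients mod 19: 9·t ≡ 2 (mod 19).
    The inverse of 9 mod 19 is 17 (since 9·17 = 153 = 8·19 + 1), so t ≡ 17·2 = 34 ≡ 15 (mod 19).
    Then x = 15 + 85·15 = 1290, valid modulo lcm(85, 19) = 1615: x ≡ 1290 (mod 1615).
  Combine with x ≡ 5 (mod 7); new modulus lcm = 11305.
    Write x = 1290 + 1615·t and substitute into x ≡ 5 (mod 7): 1615·t ≡ 5 − 1290 = -1285 (mod 7).
    Reduce coefficients mod 7: 5·t ≡ 3 (mod 7).
    The inverse of 5 mod 7 is 3 (since 5·3 = 15 = 2·7 + 1), so t ≡ 3·3 = 9 ≡ 2 (mod 7).
    Then x = 1290 + 1615·2 = 4520, valid modulo lcm(1615, 7) = 11305: x ≡ 4520 (mod 11305).
Verify against each original: 4520 mod 5 = 0, 4520 mod 17 = 15, 4520 mod 19 = 17, 4520 mod 7 = 5.

x ≡ 4520 (mod 11305).


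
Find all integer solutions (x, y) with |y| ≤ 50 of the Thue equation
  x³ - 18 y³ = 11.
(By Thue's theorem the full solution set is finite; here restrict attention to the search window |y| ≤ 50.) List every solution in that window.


The equation is x³ - 18y³ = 11. For fixed y, x³ = 18·y³ + 11, so a solution requires the RHS to be a perfect cube.
Strategy: iterate y from -50 to 50, compute RHS = 18·y³ + 11, and check whether it is a (positive or negative) perfect cube.
Check small values of y:
  y = 0: RHS = 11 is not a perfect cube.
  y = 1: RHS = 29 is not a perfect cube.
  y = -1: RHS = -7 is not a perfect cube.
  y = 2: RHS = 155 is not a perfect cube.
  y = -2: RHS = -133 is not a perfect cube.
  y = 3: RHS = 497 is not a perfect cube.
  y = -3: RHS = -475 is not a perfect cube.
Continuing the search up to |y| = 50 finds no solutions either.
No (x, y) in the scanned range satisfies the equation.

No integer solutions with |y| ≤ 50.


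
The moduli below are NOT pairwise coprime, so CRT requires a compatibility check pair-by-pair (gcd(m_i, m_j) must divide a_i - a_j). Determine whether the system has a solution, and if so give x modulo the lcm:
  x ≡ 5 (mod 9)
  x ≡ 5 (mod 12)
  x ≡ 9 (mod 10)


Moduli 9, 12, 10 are not pairwise coprime, so CRT works modulo lcm(m_i) when all pairwise compatibility conditions hold.
Pairwise compatibility: gcd(m_i, m_j) must divide a_i - a_j for every pair.
Merge one congruence at a time:
  Start: x ≡ 5 (mod 9).
  Combine with x ≡ 5 (mod 12): gcd(9, 12) = 3; 5 - 5 = 0, which IS divisible by 3, so compatible.
    Write x = 5 + 9·t and substitute into x ≡ 5 (mod 12): 9·t ≡ 5 − 5 = 0 (mod 12).
    Divide the congruence (and modulus) by g = 3: 3·t ≡ 0 (mod 4).
    The inverse of 3 mod 4 is 3 (since 3·3 = 9 = 2·4 + 1), so t ≡ 3·0 = 0 ≡ 0 (mod 4).
    Then x = 5 + 9·0 = 5, valid modulo lcm(9, 12) = 36: x ≡ 5 (mod 36).
  Combine with x ≡ 9 (mod 10): gcd(36, 10) = 2; 9 - 5 = 4, which IS divisible by 2, so compatible.
    Write x = 5 + 36·t and substitute into x ≡ 9 (mod 10): 36·t ≡ 9 − 5 = 4 (mod 10).
    Divide the congruence (and modulus) by g = 2: 18·t ≡ 2 (mod 5).
    Reduce coefficients mod 5: 3·t ≡ 2 (mod 5).
    The inverse of 3 mod 5 is 2 (since 3·2 = 6 = 1·5 + 1), so t ≡ 2·2 = 4 ≡ 4 (mod 5).
    Then x = 5 + 36·4 = 149, valid modulo lcm(36, 10) = 180: x ≡ 149 (mod 180).
Verify: 149 mod 9 = 5, 149 mod 12 = 5, 149 mod 10 = 9.

x ≡ 149 (mod 180).


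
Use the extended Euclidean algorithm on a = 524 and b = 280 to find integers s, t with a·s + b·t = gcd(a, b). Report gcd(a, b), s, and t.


Euclidean algorithm on (524, 280) — divide until remainder is 0:
  524 = 1 · 280 + 244
  280 = 1 · 244 + 36
  244 = 6 · 36 + 28
  36 = 1 · 28 + 8
  28 = 3 · 8 + 4
  8 = 2 · 4 + 0
gcd(524, 280) = 4.
Track Bezout coefficients alongside the remainders: start with r₀ = 524 = a·1 + b·0 (s = 1, t = 0) and r₁ = 280 = a·0 + b·1 (s = 0, t = 1); each new remainder r_{k+1} = r_{k-1} − q_k·r_k inherits s_{k+1} = s_{k-1} − q_k·s_k, t_{k+1} = t_{k-1} − q_k·t_k, so r_k = a·s_k + b·t_k at every step:
  q = 1: r = 244, s = 1 − 1·0 = 1, t = 0 − 1·1 = -1  (check: 524·1 + 280·(-1) = 244)
  q = 1: r = 36, s = 0 − 1·1 = -1, t = 1 − 1·(-1) = 2  (check: 524·(-1) + 280·2 = 36)
  q = 6: r = 28, s = 1 − 6·(-1) = 7, t = -1 − 6·2 = -13  (check: 524·7 + 280·(-13) = 28)
  q = 1: r = 8, s = -1 − 1·7 = -8, t = 2 − 1·(-13) = 15  (check: 524·(-8) + 280·15 = 8)
  q = 3: r = 4, s = 7 − 3·(-8) = 31, t = -13 − 3·15 = -58  (check: 524·31 + 280·(-58) = 4)
The row with r = 4 (the gcd) gives the Bezout coefficients s = 31, t = -58.
Result: 524 · (31) + 280 · (-58) = 4.

gcd(524, 280) = 4; s = 31, t = -58 (check: 524·31 + 280·(-58) = 4).


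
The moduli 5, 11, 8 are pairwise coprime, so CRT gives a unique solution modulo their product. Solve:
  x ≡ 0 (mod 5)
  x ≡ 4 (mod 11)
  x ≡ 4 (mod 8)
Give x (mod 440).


Moduli 5, 11, 8 are pairwise coprime; by CRT there is a unique solution modulo M = 5 · 11 · 8 = 440.
Solve pairwise, accumulating the modulus:
  Start with x ≡ 0 (mod 5).
  Combine with x ≡ 4 (mod 11): since gcd(5, 11) = 1, we get a unique residue mod 55.
    Write x = 0 + 5·t and substitute into x ≡ 4 (mod 11): 5·t ≡ 4 − 0 = 4 (mod 11).
    The inverse of 5 mod 11 is 9 (since 5·9 = 45 = 4·11 + 1), so t ≡ 9·4 = 36 ≡ 3 (mod 11).
    Then x = 0 + 5·3 = 15, valid modulo lcm(5, 11) = 55: x ≡ 15 (mod 55).
  Combine with x ≡ 4 (mod 8): since gcd(55, 8) = 1, we get a unique residue mod 440.
    Write x = 15 + 55·t and substitute into x ≡ 4 (mod 8): 55·t ≡ 4 − 15 = -11 (mod 8).
    Reduce coefficients mod 8: 7·t ≡ 5 (mod 8).
    The inverse of 7 mod 8 is 7 (since 7·7 = 49 = 6·8 + 1), so t ≡ 7·5 = 35 ≡ 3 (mod 8).
    Then x = 15 + 55·3 = 180, valid modulo lcm(55, 8) = 440: x ≡ 180 (mod 440).
Verify: 180 mod 5 = 0 ✓, 180 mod 11 = 4 ✓, 180 mod 8 = 4 ✓.

x ≡ 180 (mod 440).


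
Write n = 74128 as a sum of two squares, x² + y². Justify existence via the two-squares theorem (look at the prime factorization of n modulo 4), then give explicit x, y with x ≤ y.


Step 1: Factor n = 74128 = 2^4 · 41 · 113.
Step 2: Check the mod-4 condition on each prime factor: 2 = 2 (special); 41 ≡ 1 (mod 4), exponent 1; 113 ≡ 1 (mod 4), exponent 1.
All primes ≡ 3 (mod 4) appear to even exponent (or don't appear), so by the two-squares theorem n IS expressible as a sum of two squares.
Step 3: Build a representation. Group n = k² · m with k = 4 and m = 41 · 113 = 4633 (a product of primes ≡ 1 (mod 4)); a representation of m scales to one of n via (k·x)² + (k·y)² = k²(x² + y²). Each prime p ≡ 1 (mod 4) is itself a sum of two squares; find a² by testing p − a² for a perfect square:
  41: 41 − 1² = 40, 41 − 2² = 37, 41 − 3² = 32, 41 − 4² = 25 = 5² ⇒ 41 = 4² + 5².
  113: 113 − 1² = 112, 113 − 2² = 109, 113 − 3² = 104, 113 − 4² = 97, 113 − 5² = 88, 113 − 6² = 77, 113 − 7² = 64 = 8² ⇒ 113 = 7² + 8².
  Combine using the Brahmagupta–Fibonacci identity (a² + b²)(c² + d²) = (ac − bd)² + (ad + bc)² = (ac + bd)² + (ad − bc)²:
  41 · 113 = 4633: from (4² + 5²)(7² + 8²), take (4·7 − 5·8, 4·8 + 5·7) = (28 − 40, 32 + 35) = (-12, 67); dropping signs (only squares matter) gives (12, 67); check 12² + 67² = 144 + 4489 = 4633 ✓.
  Scale by k = 4: (4·12, 4·67) = (48, 268).
Step 4: Order so x ≤ y and verify: 48² + 268² = 2304 + 71824 = 74128 = n. ✓

n = 74128 = 48² + 268² (one valid representation with x ≤ y).


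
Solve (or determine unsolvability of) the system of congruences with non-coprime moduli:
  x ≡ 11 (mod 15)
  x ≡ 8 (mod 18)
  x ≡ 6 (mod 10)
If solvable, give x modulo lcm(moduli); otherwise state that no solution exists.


Moduli 15, 18, 10 are not pairwise coprime, so CRT works modulo lcm(m_i) when all pairwise compatibility conditions hold.
Pairwise compatibility: gcd(m_i, m_j) must divide a_i - a_j for every pair.
Merge one congruence at a time:
  Start: x ≡ 11 (mod 15).
  Combine with x ≡ 8 (mod 18): gcd(15, 18) = 3; 8 - 11 = -3, which IS divisible by 3, so compatible.
    Write x = 11 + 15·t and substitute into x ≡ 8 (mod 18): 15·t ≡ 8 − 11 = -3 (mod 18).
    Divide the congruence (and modulus) by g = 3: 5·t ≡ -1 (mod 6).
    Reduce coefficients mod 6: 5·t ≡ 5 (mod 6).
    The inverse of 5 mod 6 is 5 (since 5·5 = 25 = 4·6 + 1), so t ≡ 5·5 = 25 ≡ 1 (mod 6).
    Then x = 11 + 15·1 = 26, valid modulo lcm(15, 18) = 90: x ≡ 26 (mod 90).
  Combine with x ≡ 6 (mod 10): gcd(90, 10) = 10; 6 - 26 = -20, which IS divisible by 10, so compatible.
    Write x = 26 + 90·t and substitute into x ≡ 6 (mod 10): 90·t ≡ 6 − 26 = -20 (mod 10).
    Divide the congruence (and modulus) by g = 10: 9·t ≡ -2 (mod 1).
    Modulo 1 every t works; take t = 0.
    Then x = 26 + 90·0 = 26, valid modulo lcm(90, 10) = 90: x ≡ 26 (mod 90).
Verify: 26 mod 15 = 11, 26 mod 18 = 8, 26 mod 10 = 6.

x ≡ 26 (mod 90).


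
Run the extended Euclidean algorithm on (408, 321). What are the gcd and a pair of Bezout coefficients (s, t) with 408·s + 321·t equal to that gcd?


Euclidean algorithm on (408, 321) — divide until remainder is 0:
  408 = 1 · 321 + 87
  321 = 3 · 87 + 60
  87 = 1 · 60 + 27
  60 = 2 · 27 + 6
  27 = 4 · 6 + 3
  6 = 2 · 3 + 0
gcd(408, 321) = 3.
Track Bezout coefficients alongside the remainders: start with r₀ = 408 = a·1 + b·0 (s = 1, t = 0) and r₁ = 321 = a·0 + b·1 (s = 0, t = 1); each new remainder r_{k+1} = r_{k-1} − q_k·r_k inherits s_{k+1} = s_{k-1} − q_k·s_k, t_{k+1} = t_{k-1} − q_k·t_k, so r_k = a·s_k + b·t_k at every step:
  q = 1: r = 87, s = 1 − 1·0 = 1, t = 0 − 1·1 = -1  (check: 408·1 + 321·(-1) = 87)
  q = 3: r = 60, s = 0 − 3·1 = -3, t = 1 − 3·(-1) = 4  (check: 408·(-3) + 321·4 = 60)
  q = 1: r = 27, s = 1 − 1·(-3) = 4, t = -1 − 1·4 = -5  (check: 408·4 + 321·(-5) = 27)
  q = 2: r = 6, s = -3 − 2·4 = -11, t = 4 − 2·(-5) = 14  (check: 408·(-11) + 321·14 = 6)
  q = 4: r = 3, s = 4 − 4·(-11) = 48, t = -5 − 4·14 = -61  (check: 408·48 + 321·(-61) = 3)
The row with r = 3 (the gcd) gives the Bezout coefficients s = 48, t = -61.
Result: 408 · (48) + 321 · (-61) = 3.

gcd(408, 321) = 3; s = 48, t = -61 (check: 408·48 + 321·(-61) = 3).


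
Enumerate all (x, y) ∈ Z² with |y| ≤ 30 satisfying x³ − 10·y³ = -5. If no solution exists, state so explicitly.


The equation is x³ - 10y³ = -5. For fixed y, x³ = 10·y³ − 5, so a solution requires the RHS to be a perfect cube.
Strategy: iterate y from -30 to 30, compute RHS = 10·y³ − 5, and check whether it is a (positive or negative) perfect cube.
Check small values of y:
  y = 0: RHS = -5 is not a perfect cube.
  y = 1: RHS = 5 is not a perfect cube.
  y = -1: RHS = -15 is not a perfect cube.
  y = 2: RHS = 75 is not a perfect cube.
  y = -2: RHS = -85 is not a perfect cube.
  y = 3: RHS = 265 is not a perfect cube.
  y = -3: RHS = -275 is not a perfect cube.
Continuing the search up to |y| = 30 finds no solutions either.
No (x, y) in the scanned range satisfies the equation.

No integer solutions with |y| ≤ 30.


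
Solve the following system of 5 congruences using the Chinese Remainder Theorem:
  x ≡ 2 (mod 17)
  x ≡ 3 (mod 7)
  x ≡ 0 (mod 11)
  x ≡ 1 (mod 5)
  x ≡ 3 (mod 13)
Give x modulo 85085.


Product of moduli M = 17 · 7 · 11 · 5 · 13 = 85085.
Merge one congruence at a time:
  Start: x ≡ 2 (mod 17).
  Combine with x ≡ 3 (mod 7); new modulus lcm = 119.
    Write x = 2 + 17·t and substitute into x ≡ 3 (mod 7): 17·t ≡ 3 − 2 = 1 (mod 7).
    Reduce coefficients mod 7: 3·t ≡ 1 (mod 7).
    The inverse of 3 mod 7 is 5 (since 3·5 = 15 = 2·7 + 1), so t ≡ 5·1 = 5 ≡ 5 (mod 7).
    Then x = 2 + 17·5 = 87, valid modulo lcm(17, 7) = 119: x ≡ 87 (mod 119).
  Combine with x ≡ 0 (mod 11); new modulus lcm = 1309.
    Write x = 87 + 119·t and substitute into x ≡ 0 (mod 11): 119·t ≡ 0 − 87 = -87 (mod 11).
    Reduce coefficients mod 11: 9·t ≡ 1 (mod 11).
    The inverse of 9 mod 11 is 5 (since 9·5 = 45 = 4·11 + 1), so t ≡ 5·1 = 5 ≡ 5 (mod 11).
    Then x = 87 + 119·5 = 682, valid modulo lcm(119, 11) = 1309: x ≡ 682 (mod 1309).
  Combine with x ≡ 1 (mod 5); new modulus lcm = 6545.
    Write x = 682 + 1309·t and substitute into x ≡ 1 (mod 5): 1309·t ≡ 1 − 682 = -681 (mod 5).
    Reduce coefficients mod 5: 4·t ≡ 4 (mod 5).
    The inverse of 4 mod 5 is 4 (since 4·4 = 16 = 3·5 + 1), so t ≡ 4·4 = 16 ≡ 1 (mod 5).
    Then x = 682 + 1309·1 = 1991, valid modulo lcm(1309, 5) = 6545: x ≡ 1991 (mod 6545).
  Combine with x ≡ 3 (mod 13); new modulus lcm = 85085.
    Write x = 1991 + 6545·t and substitute into x ≡ 3 (mod 13): 6545·t ≡ 3 − 1991 = -1988 (mod 13).
    Reduce coefficients mod 13: 6·t ≡ 1 (mod 13).
    The inverse of 6 mod 13 is 11 (since 6·11 = 66 = 5·13 + 1), so t ≡ 11·1 = 11 ≡ 11 (mod 13).
    Then x = 1991 + 6545·11 = 73986, valid modulo lcm(6545, 13) = 85085: x ≡ 73986 (mod 85085).
Verify against each original: 73986 mod 17 = 2, 73986 mod 7 = 3, 73986 mod 11 = 0, 73986 mod 5 = 1, 73986 mod 13 = 3.

x ≡ 73986 (mod 85085).


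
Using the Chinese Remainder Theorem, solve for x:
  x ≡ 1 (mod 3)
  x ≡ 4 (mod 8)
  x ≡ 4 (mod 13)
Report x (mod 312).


Moduli 3, 8, 13 are pairwise coprime; by CRT there is a unique solution modulo M = 3 · 8 · 13 = 312.
Solve pairwise, accumulating the modulus:
  Start with x ≡ 1 (mod 3).
  Combine with x ≡ 4 (mod 8): since gcd(3, 8) = 1, we get a unique residue mod 24.
    Write x = 1 + 3·t and substitute into x ≡ 4 (mod 8): 3·t ≡ 4 − 1 = 3 (mod 8).
    The inverse of 3 mod 8 is 3 (since 3·3 = 9 = 1·8 + 1), so t ≡ 3·3 = 9 ≡ 1 (mod 8).
    Then x = 1 + 3·1 = 4, valid modulo lcm(3, 8) = 24: x ≡ 4 (mod 24).
  Combine with x ≡ 4 (mod 13): since gcd(24, 13) = 1, we get a unique residue mod 312.
    Write x = 4 + 24·t and substitute into x ≡ 4 (mod 13): 24·t ≡ 4 − 4 = 0 (mod 13).
    Reduce coefficients mod 13: 11·t ≡ 0 (mod 13).
    The inverse of 11 mod 13 is 6 (since 11·6 = 66 = 5·13 + 1), so t ≡ 6·0 = 0 ≡ 0 (mod 13).
    Then x = 4 + 24·0 = 4, valid modulo lcm(24, 13) = 312: x ≡ 4 (mod 312).
Verify: 4 mod 3 = 1 ✓, 4 mod 8 = 4 ✓, 4 mod 13 = 4 ✓.

x ≡ 4 (mod 312).


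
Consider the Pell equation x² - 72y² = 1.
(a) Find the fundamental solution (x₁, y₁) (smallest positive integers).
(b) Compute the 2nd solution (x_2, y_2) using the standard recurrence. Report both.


Step 1: Find the fundamental solution (x₁, y₁) of x² - 72y² = 1.
  Expand √72 as a continued fraction. a₀ = ⌊√72⌋ = 8; iterate m_{k+1} = d_k·a_k − m_k, d_{k+1} = (72 − m_{k+1}²)/d_k, a_{k+1} = ⌊(a₀ + m_{k+1})/d_{k+1}⌋ (starting m₀ = 0, d₀ = 1), with convergents p_k = a_k·p_{k-1} + p_{k-2}, q_k = a_k·q_{k-1} + q_{k-2} (p₋₁ = 1, q₋₁ = 0):
  k = 0: a₀ = 8; p₀/q₀ = 8/1; p₀² − 72·q₀² = 64 − 72 = -8.
  k = 1: m = 8, d = 8, a = ⌊(8 + 8)/8⌋ = 2; p/q = (2·8 + 1)/(2·1 + 0) = 17/2; p² − 72·q² = 289 − 288 = 1.
  The first convergent with p² − 72·q² = 1 gives the fundamental solution (x₁, y₁) = (17, 2).
Step 2: Apply the recurrence (x_{n+1}, y_{n+1}) = (x₁x_n + 72y₁y_n, x₁y_n + y₁x_n) repeatedly.
  From (x_1, y_1) = (17, 2): x_2 = 17·17 + 72·2·2 = 577; y_2 = 17·2 + 2·17 = 68.
Step 3: Verify x_2² - 72·y_2² = 332929 - 332928 = 1 (should be 1). ✓

(x_1, y_1) = (17, 2); (x_2, y_2) = (577, 68).


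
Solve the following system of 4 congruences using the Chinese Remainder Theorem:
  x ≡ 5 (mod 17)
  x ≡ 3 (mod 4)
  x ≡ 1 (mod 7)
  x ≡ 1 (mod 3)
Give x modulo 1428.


Product of moduli M = 17 · 4 · 7 · 3 = 1428.
Merge one congruence at a time:
  Start: x ≡ 5 (mod 17).
  Combine with x ≡ 3 (mod 4); new modulus lcm = 68.
    Write x = 5 + 17·t and substitute into x ≡ 3 (mod 4): 17·t ≡ 3 − 5 = -2 (mod 4).
    Reduce coefficients mod 4: 1·t ≡ 2 (mod 4).
    So t ≡ 2 (mod 4).
    Then x = 5 + 17·2 = 39, valid modulo lcm(17, 4) = 68: x ≡ 39 (mod 68).
  Combine with x ≡ 1 (mod 7); new modulus lcm = 476.
    Write x = 39 + 68·t and substitute into x ≡ 1 (mod 7): 68·t ≡ 1 − 39 = -38 (mod 7).
    Reduce coefficients mod 7: 5·t ≡ 4 (mod 7).
    The inverse of 5 mod 7 is 3 (since 5·3 = 15 = 2·7 + 1), so t ≡ 3·4 = 12 ≡ 5 (mod 7).
    Then x = 39 + 68·5 = 379, valid modulo lcm(68, 7) = 476: x ≡ 379 (mod 476).
  Combine with x ≡ 1 (mod 3); new modulus lcm = 1428.
    Write x = 379 + 476·t and substitute into x ≡ 1 (mod 3): 476·t ≡ 1 − 379 = -378 (mod 3).
    Reduce coefficients mod 3: 2·t ≡ 0 (mod 3).
    The inverse of 2 mod 3 is 2 (since 2·2 = 4 = 1·3 + 1), so t ≡ 2·0 = 0 ≡ 0 (mod 3).
    Then x = 379 + 476·0 = 379, valid modulo lcm(476, 3) = 1428: x ≡ 379 (mod 1428).
Verify against each original: 379 mod 17 = 5, 379 mod 4 = 3, 379 mod 7 = 1, 379 mod 3 = 1.

x ≡ 379 (mod 1428).


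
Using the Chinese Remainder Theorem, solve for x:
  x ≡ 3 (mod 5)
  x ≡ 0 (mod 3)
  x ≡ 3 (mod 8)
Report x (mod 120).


Moduli 5, 3, 8 are pairwise coprime; by CRT there is a unique solution modulo M = 5 · 3 · 8 = 120.
Solve pairwise, accumulating the modulus:
  Start with x ≡ 3 (mod 5).
  Combine with x ≡ 0 (mod 3): since gcd(5, 3) = 1, we get a unique residue mod 15.
    Write x = 3 + 5·t and substitute into x ≡ 0 (mod 3): 5·t ≡ 0 − 3 = -3 (mod 3).
    Reduce coefficients mod 3: 2·t ≡ 0 (mod 3).
    The inverse of 2 mod 3 is 2 (since 2·2 = 4 = 1·3 + 1), so t ≡ 2·0 = 0 ≡ 0 (mod 3).
    Then x = 3 + 5·0 = 3, valid modulo lcm(5, 3) = 15: x ≡ 3 (mod 15).
  Combine with x ≡ 3 (mod 8): since gcd(15, 8) = 1, we get a unique residue mod 120.
    Write x = 3 + 15·t and substitute into x ≡ 3 (mod 8): 15·t ≡ 3 − 3 = 0 (mod 8).
    Reduce coefficients mod 8: 7·t ≡ 0 (mod 8).
    The inverse of 7 mod 8 is 7 (since 7·7 = 49 = 6·8 + 1), so t ≡ 7·0 = 0 ≡ 0 (mod 8).
    Then x = 3 + 15·0 = 3, valid modulo lcm(15, 8) = 120: x ≡ 3 (mod 120).
Verify: 3 mod 5 = 3 ✓, 3 mod 3 = 0 ✓, 3 mod 8 = 3 ✓.

x ≡ 3 (mod 120).


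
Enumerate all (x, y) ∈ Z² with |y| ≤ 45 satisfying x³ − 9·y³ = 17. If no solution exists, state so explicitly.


The equation is x³ - 9y³ = 17. For fixed y, x³ = 9·y³ + 17, so a solution requires the RHS to be a perfect cube.
Strategy: iterate y from -45 to 45, compute RHS = 9·y³ + 17, and check whether it is a (positive or negative) perfect cube.
Check small values of y:
  y = 0: RHS = 17 is not a perfect cube.
  y = 1: RHS = 26 is not a perfect cube.
  y = -1: RHS = 8 = (2)³ ⇒ x = 2 works.
  y = 2: RHS = 89 is not a perfect cube.
  y = -2: RHS = -55 is not a perfect cube.
  y = 3: RHS = 260 is not a perfect cube.
  y = -3: RHS = -226 is not a perfect cube.
Continuing, at y = -25: RHS = -140608 = (-52)³ ⇒ x = -52 works.
Searching the remaining y in |y| ≤ 45 finds no further solutions.
Collected solutions: (2, -1), (-52, -25).

Solutions (with |y| ≤ 45): (2, -1), (-52, -25).


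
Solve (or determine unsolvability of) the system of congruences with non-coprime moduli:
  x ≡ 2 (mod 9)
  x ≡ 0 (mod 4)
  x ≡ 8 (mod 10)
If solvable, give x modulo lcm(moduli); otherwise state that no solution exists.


Moduli 9, 4, 10 are not pairwise coprime, so CRT works modulo lcm(m_i) when all pairwise compatibility conditions hold.
Pairwise compatibility: gcd(m_i, m_j) must divide a_i - a_j for every pair.
Merge one congruence at a time:
  Start: x ≡ 2 (mod 9).
  Combine with x ≡ 0 (mod 4): gcd(9, 4) = 1; 0 - 2 = -2, which IS divisible by 1, so compatible.
    Write x = 2 + 9·t and substitute into x ≡ 0 (mod 4): 9·t ≡ 0 − 2 = -2 (mod 4).
    Reduce coefficients mod 4: 1·t ≡ 2 (mod 4).
    So t ≡ 2 (mod 4).
    Then x = 2 + 9·2 = 20, valid modulo lcm(9, 4) = 36: x ≡ 20 (mod 36).
  Combine with x ≡ 8 (mod 10): gcd(36, 10) = 2; 8 - 20 = -12, which IS divisible by 2, so compatible.
    Write x = 20 + 36·t and substitute into x ≡ 8 (mod 10): 36·t ≡ 8 − 20 = -12 (mod 10).
    Divide the congruence (and modulus) by g = 2: 18·t ≡ -6 (mod 5).
    Reduce coefficients mod 5: 3·t ≡ 4 (mod 5).
    The inverse of 3 mod 5 is 2 (since 3·2 = 6 = 1·5 + 1), so t ≡ 2·4 = 8 ≡ 3 (mod 5).
    Then x = 20 + 36·3 = 128, valid modulo lcm(36, 10) = 180: x ≡ 128 (mod 180).
Verify: 128 mod 9 = 2, 128 mod 4 = 0, 128 mod 10 = 8.

x ≡ 128 (mod 180).


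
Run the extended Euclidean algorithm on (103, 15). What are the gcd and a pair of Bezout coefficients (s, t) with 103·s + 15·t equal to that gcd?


Euclidean algorithm on (103, 15) — divide until remainder is 0:
  103 = 6 · 15 + 13
  15 = 1 · 13 + 2
  13 = 6 · 2 + 1
  2 = 2 · 1 + 0
gcd(103, 15) = 1.
Track Bezout coefficients alongside the remainders: start with r₀ = 103 = a·1 + b·0 (s = 1, t = 0) and r₁ = 15 = a·0 + b·1 (s = 0, t = 1); each new remainder r_{k+1} = r_{k-1} − q_k·r_k inherits s_{k+1} = s_{k-1} − q_k·s_k, t_{k+1} = t_{k-1} − q_k·t_k, so r_k = a·s_k + b·t_k at every step:
  q = 6: r = 13, s = 1 − 6·0 = 1, t = 0 − 6·1 = -6  (check: 103·1 + 15·(-6) = 13)
  q = 1: r = 2, s = 0 − 1·1 = -1, t = 1 − 1·(-6) = 7  (check: 103·(-1) + 15·7 = 2)
  q = 6: r = 1, s = 1 − 6·(-1) = 7, t = -6 − 6·7 = -48  (check: 103·7 + 15·(-48) = 1)
The row with r = 1 (the gcd) gives the Bezout coefficients s = 7, t = -48.
Result: 103 · (7) + 15 · (-48) = 1.

gcd(103, 15) = 1; s = 7, t = -48 (check: 103·7 + 15·(-48) = 1).


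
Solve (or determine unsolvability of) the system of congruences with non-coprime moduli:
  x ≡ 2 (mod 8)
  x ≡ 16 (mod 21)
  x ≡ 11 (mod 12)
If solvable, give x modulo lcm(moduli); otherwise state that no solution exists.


Moduli 8, 21, 12 are not pairwise coprime, so CRT works modulo lcm(m_i) when all pairwise compatibility conditions hold.
Pairwise compatibility: gcd(m_i, m_j) must divide a_i - a_j for every pair.
Merge one congruence at a time:
  Start: x ≡ 2 (mod 8).
  Combine with x ≡ 16 (mod 21): gcd(8, 21) = 1; 16 - 2 = 14, which IS divisible by 1, so compatible.
    Write x = 2 + 8·t and substitute into x ≡ 16 (mod 21): 8·t ≡ 16 − 2 = 14 (mod 21).
    The inverse of 8 mod 21 is 8 (since 8·8 = 64 = 3·21 + 1), so t ≡ 8·14 = 112 ≡ 7 (mod 21).
    Then x = 2 + 8·7 = 58, valid modulo lcm(8, 21) = 168: x ≡ 58 (mod 168).
  Combine with x ≡ 11 (mod 12): gcd(168, 12) = 12, and 11 - 58 = -47 is NOT divisible by 12.
    ⇒ system is inconsistent (no integer solution).

No solution (the system is inconsistent).


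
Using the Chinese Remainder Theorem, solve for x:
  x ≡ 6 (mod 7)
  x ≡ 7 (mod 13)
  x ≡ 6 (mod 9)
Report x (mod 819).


Moduli 7, 13, 9 are pairwise coprime; by CRT there is a unique solution modulo M = 7 · 13 · 9 = 819.
Solve pairwise, accumulating the modulus:
  Start with x ≡ 6 (mod 7).
  Combine with x ≡ 7 (mod 13): since gcd(7, 13) = 1, we get a unique residue mod 91.
    Write x = 6 + 7·t and substitute into x ≡ 7 (mod 13): 7·t ≡ 7 − 6 = 1 (mod 13).
    The inverse of 7 mod 13 is 2 (since 7·2 = 14 = 1·13 + 1), so t ≡ 2·1 = 2 ≡ 2 (mod 13).
    Then x = 6 + 7·2 = 20, valid modulo lcm(7, 13) = 91: x ≡ 20 (mod 91).
  Combine with x ≡ 6 (mod 9): since gcd(91, 9) = 1, we get a unique residue mod 819.
    Write x = 20 + 91·t and substitute into x ≡ 6 (mod 9): 91·t ≡ 6 − 20 = -14 (mod 9).
    Reduce coefficients mod 9: 1·t ≡ 4 (mod 9).
    So t ≡ 4 (mod 9).
    Then x = 20 + 91·4 = 384, valid modulo lcm(91, 9) = 819: x ≡ 384 (mod 819).
Verify: 384 mod 7 = 6 ✓, 384 mod 13 = 7 ✓, 384 mod 9 = 6 ✓.

x ≡ 384 (mod 819).


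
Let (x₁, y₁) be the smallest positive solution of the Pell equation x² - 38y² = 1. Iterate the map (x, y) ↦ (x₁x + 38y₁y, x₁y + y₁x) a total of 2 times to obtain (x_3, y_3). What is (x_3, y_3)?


Step 1: Find the fundamental solution (x₁, y₁) of x² - 38y² = 1.
  Expand √38 as a continued fraction. a₀ = ⌊√38⌋ = 6; iterate m_{k+1} = d_k·a_k − m_k, d_{k+1} = (38 − m_{k+1}²)/d_k, a_{k+1} = ⌊(a₀ + m_{k+1})/d_{k+1}⌋ (starting m₀ = 0, d₀ = 1), with convergents p_k = a_k·p_{k-1} + p_{k-2}, q_k = a_k·q_{k-1} + q_{k-2} (p₋₁ = 1, q₋₁ = 0):
  k = 0: a₀ = 6; p₀/q₀ = 6/1; p₀² − 38·q₀² = 36 − 38 = -2.
  k = 1: m = 6, d = 2, a = ⌊(6 + 6)/2⌋ = 6; p/q = (6·6 + 1)/(6·1 + 0) = 37/6; p² − 38·q² = 1369 − 1368 = 1.
  The first convergent with p² − 38·q² = 1 gives the fundamental solution (x₁, y₁) = (37, 6).
Step 2: Apply the recurrence (x_{n+1}, y_{n+1}) = (x₁x_n + 38y₁y_n, x₁y_n + y₁x_n) repeatedly.
  From (x_1, y_1) = (37, 6): x_2 = 37·37 + 38·6·6 = 2737; y_2 = 37·6 + 6·37 = 444.
  From (x_2, y_2) = (2737, 444): x_3 = 37·2737 + 38·6·444 = 202501; y_3 = 37·444 + 6·2737 = 32850.
Step 3: Verify x_3² - 38·y_3² = 41006655001 - 41006655000 = 1 (should be 1). ✓

(x_1, y_1) = (37, 6); (x_3, y_3) = (202501, 32850).


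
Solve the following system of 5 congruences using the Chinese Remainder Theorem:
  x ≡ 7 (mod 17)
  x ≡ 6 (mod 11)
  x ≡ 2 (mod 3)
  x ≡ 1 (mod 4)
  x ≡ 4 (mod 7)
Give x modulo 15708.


Product of moduli M = 17 · 11 · 3 · 4 · 7 = 15708.
Merge one congruence at a time:
  Start: x ≡ 7 (mod 17).
  Combine with x ≡ 6 (mod 11); new modulus lcm = 187.
    Write x = 7 + 17·t and substitute into x ≡ 6 (mod 11): 17·t ≡ 6 − 7 = -1 (mod 11).
    Reduce coefficients mod 11: 6·t ≡ 10 (mod 11).
    The inverse of 6 mod 11 is 2 (since 6·2 = 12 = 1·11 + 1), so t ≡ 2·10 = 20 ≡ 9 (mod 11).
    Then x = 7 + 17·9 = 160, valid modulo lcm(17, 11) = 187: x ≡ 160 (mod 187).
  Combine with x ≡ 2 (mod 3); new modulus lcm = 561.
    Write x = 160 + 187·t and substitute into x ≡ 2 (mod 3): 187·t ≡ 2 − 160 = -158 (mod 3).
    Reduce coefficients mod 3: 1·t ≡ 1 (mod 3).
    So t ≡ 1 (mod 3).
    Then x = 160 + 187·1 = 347, valid modulo lcm(187, 3) = 561: x ≡ 347 (mod 561).
  Combine with x ≡ 1 (mod 4); new modulus lcm = 2244.
    Write x = 347 + 561·t and substitute into x ≡ 1 (mod 4): 561·t ≡ 1 − 347 = -346 (mod 4).
    Reduce coefficients mod 4: 1·t ≡ 2 (mod 4).
    So t ≡ 2 (mod 4).
    Then x = 347 + 561·2 = 1469, valid modulo lcm(561, 4) = 2244: x ≡ 1469 (mod 2244).
  Combine with x ≡ 4 (mod 7); new modulus lcm = 15708.
    Write x = 1469 + 2244·t and substitute into x ≡ 4 (mod 7): 2244·t ≡ 4 − 1469 = -1465 (mod 7).
    Reduce coefficients mod 7: 4·t ≡ 5 (mod 7).
    The inverse of 4 mod 7 is 2 (since 4·2 = 8 = 1·7 + 1), so t ≡ 2·5 = 10 ≡ 3 (mod 7).
    Then x = 1469 + 2244·3 = 8201, valid modulo lcm(2244, 7) = 15708: x ≡ 8201 (mod 15708).
Verify against each original: 8201 mod 17 = 7, 8201 mod 11 = 6, 8201 mod 3 = 2, 8201 mod 4 = 1, 8201 mod 7 = 4.

x ≡ 8201 (mod 15708).


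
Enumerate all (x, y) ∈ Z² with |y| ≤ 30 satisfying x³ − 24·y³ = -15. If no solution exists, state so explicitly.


The equation is x³ - 24y³ = -15. For fixed y, x³ = 24·y³ − 15, so a solution requires the RHS to be a perfect cube.
Strategy: iterate y from -30 to 30, compute RHS = 24·y³ − 15, and check whether it is a (positive or negative) perfect cube.
Check small values of y:
  y = 0: RHS = -15 is not a perfect cube.
  y = 1: RHS = 9 is not a perfect cube.
  y = -1: RHS = -39 is not a perfect cube.
  y = 2: RHS = 177 is not a perfect cube.
  y = -2: RHS = -207 is not a perfect cube.
  y = 3: RHS = 633 is not a perfect cube.
  y = -3: RHS = -663 is not a perfect cube.
Continuing the search up to |y| = 30 finds no solutions either.
No (x, y) in the scanned range satisfies the equation.

No integer solutions with |y| ≤ 30.


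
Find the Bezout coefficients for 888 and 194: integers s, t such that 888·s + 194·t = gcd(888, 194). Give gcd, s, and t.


Euclidean algorithm on (888, 194) — divide until remainder is 0:
  888 = 4 · 194 + 112
  194 = 1 · 112 + 82
  112 = 1 · 82 + 30
  82 = 2 · 30 + 22
  30 = 1 · 22 + 8
  22 = 2 · 8 + 6
  8 = 1 · 6 + 2
  6 = 3 · 2 + 0
gcd(888, 194) = 2.
Track Bezout coefficients alongside the remainders: start with r₀ = 888 = a·1 + b·0 (s = 1, t = 0) and r₁ = 194 = a·0 + b·1 (s = 0, t = 1); each new remainder r_{k+1} = r_{k-1} − q_k·r_k inherits s_{k+1} = s_{k-1} − q_k·s_k, t_{k+1} = t_{k-1} − q_k·t_k, so r_k = a·s_k + b·t_k at every step:
  q = 4: r = 112, s = 1 − 4·0 = 1, t = 0 − 4·1 = -4  (check: 888·1 + 194·(-4) = 112)
  q = 1: r = 82, s = 0 − 1·1 = -1, t = 1 − 1·(-4) = 5  (check: 888·(-1) + 194·5 = 82)
  q = 1: r = 30, s = 1 − 1·(-1) = 2, t = -4 − 1·5 = -9  (check: 888·2 + 194·(-9) = 30)
  q = 2: r = 22, s = -1 − 2·2 = -5, t = 5 − 2·(-9) = 23  (check: 888·(-5) + 194·23 = 22)
  q = 1: r = 8, s = 2 − 1·(-5) = 7, t = -9 − 1·23 = -32  (check: 888·7 + 194·(-32) = 8)
  q = 2: r = 6, s = -5 − 2·7 = -19, t = 23 − 2·(-32) = 87  (check: 888·(-19) + 194·87 = 6)
  q = 1: r = 2, s = 7 − 1·(-19) = 26, t = -32 − 1·87 = -119  (check: 888·26 + 194·(-119) = 2)
The row with r = 2 (the gcd) gives the Bezout coefficients s = 26, t = -119.
Result: 888 · (26) + 194 · (-119) = 2.

gcd(888, 194) = 2; s = 26, t = -119 (check: 888·26 + 194·(-119) = 2).


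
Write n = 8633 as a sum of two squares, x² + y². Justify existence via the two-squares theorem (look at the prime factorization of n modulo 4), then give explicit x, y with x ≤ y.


Step 1: Factor n = 8633 = 89 · 97.
Step 2: Check the mod-4 condition on each prime factor: 89 ≡ 1 (mod 4), exponent 1; 97 ≡ 1 (mod 4), exponent 1.
All primes ≡ 3 (mod 4) appear to even exponent (or don't appear), so by the two-squares theorem n IS expressible as a sum of two squares.
Step 3: Build a representation. Here n = 89 · 97 is a product of primes ≡ 1 (mod 4). Each prime p ≡ 1 (mod 4) is itself a sum of two squares; find a² by testing p − a² for a perfect square:
  89: 89 − 1² = 88, 89 − 2² = 85, 89 − 3² = 80, 89 − 4² = 73, 89 − 5² = 64 = 8² ⇒ 89 = 5² + 8².
  97: 97 − 1² = 96, 97 − 2² = 93, 97 − 3² = 88, 97 − 4² = 81 = 9² ⇒ 97 = 4² + 9².
  Combine using the Brahmagupta–Fibonacci identity (a² + b²)(c² + d²) = (ac − bd)² + (ad + bc)² = (ac + bd)² + (ad − bc)²:
  89 · 97 = 8633: from (5² + 8²)(4² + 9²), take (5·4 − 8·9, 5·9 + 8·4) = (20 − 72, 45 + 32) = (-52, 77); dropping signs (only squares matter) gives (52, 77); check 52² + 77² = 2704 + 5929 = 8633 ✓.
Step 4: Order so x ≤ y and verify: 52² + 77² = 2704 + 5929 = 8633 = n. ✓

n = 8633 = 52² + 77² (one valid representation with x ≤ y).


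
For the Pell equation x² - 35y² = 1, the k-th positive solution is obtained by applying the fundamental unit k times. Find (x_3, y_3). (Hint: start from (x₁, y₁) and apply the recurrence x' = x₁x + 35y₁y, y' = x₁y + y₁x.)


Step 1: Find the fundamental solution (x₁, y₁) of x² - 35y² = 1.
  Expand √35 as a continued fraction. a₀ = ⌊√35⌋ = 5; iterate m_{k+1} = d_k·a_k − m_k, d_{k+1} = (35 − m_{k+1}²)/d_k, a_{k+1} = ⌊(a₀ + m_{k+1})/d_{k+1}⌋ (starting m₀ = 0, d₀ = 1), with convergents p_k = a_k·p_{k-1} + p_{k-2}, q_k = a_k·q_{k-1} + q_{k-2} (p₋₁ = 1, q₋₁ = 0):
  k = 0: a₀ = 5; p₀/q₀ = 5/1; p₀² − 35·q₀² = 25 − 35 = -10.
  k = 1: m = 5, d = 10, a = ⌊(5 + 5)/10⌋ = 1; p/q = (1·5 + 1)/(1·1 + 0) = 6/1; p² − 35·q² = 36 − 35 = 1.
  The first convergent with p² − 35·q² = 1 gives the fundamental solution (x₁, y₁) = (6, 1).
Step 2: Apply the recurrence (x_{n+1}, y_{n+1}) = (x₁x_n + 35y₁y_n, x₁y_n + y₁x_n) repeatedly.
  From (x_1, y_1) = (6, 1): x_2 = 6·6 + 35·1·1 = 71; y_2 = 6·1 + 1·6 = 12.
  From (x_2, y_2) = (71, 12): x_3 = 6·71 + 35·1·12 = 846; y_3 = 6·12 + 1·71 = 143.
Step 3: Verify x_3² - 35·y_3² = 715716 - 715715 = 1 (should be 1). ✓

(x_1, y_1) = (6, 1); (x_3, y_3) = (846, 143).


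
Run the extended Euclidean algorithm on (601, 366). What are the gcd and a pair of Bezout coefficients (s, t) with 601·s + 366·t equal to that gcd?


Euclidean algorithm on (601, 366) — divide until remainder is 0:
  601 = 1 · 366 + 235
  366 = 1 · 235 + 131
  235 = 1 · 131 + 104
  131 = 1 · 104 + 27
  104 = 3 · 27 + 23
  27 = 1 · 23 + 4
  23 = 5 · 4 + 3
  4 = 1 · 3 + 1
  3 = 3 · 1 + 0
gcd(601, 366) = 1.
Track Bezout coefficients alongside the remainders: start with r₀ = 601 = a·1 + b·0 (s = 1, t = 0) and r₁ = 366 = a·0 + b·1 (s = 0, t = 1); each new remainder r_{k+1} = r_{k-1} − q_k·r_k inherits s_{k+1} = s_{k-1} − q_k·s_k, t_{k+1} = t_{k-1} − q_k·t_k, so r_k = a·s_k + b·t_k at every step:
  q = 1: r = 235, s = 1 − 1·0 = 1, t = 0 − 1·1 = -1  (check: 601·1 + 366·(-1) = 235)
  q = 1: r = 131, s = 0 − 1·1 = -1, t = 1 − 1·(-1) = 2  (check: 601·(-1) + 366·2 = 131)
  q = 1: r = 104, s = 1 − 1·(-1) = 2, t = -1 − 1·2 = -3  (check: 601·2 + 366·(-3) = 104)
  q = 1: r = 27, s = -1 − 1·2 = -3, t = 2 − 1·(-3) = 5  (check: 601·(-3) + 366·5 = 27)
  q = 3: r = 23, s = 2 − 3·(-3) = 11, t = -3 − 3·5 = -18  (check: 601·11 + 366·(-18) = 23)
  q = 1: r = 4, s = -3 − 1·11 = -14, t = 5 − 1·(-18) = 23  (check: 601·(-14) + 366·23 = 4)
  q = 5: r = 3, s = 11 − 5·(-14) = 81, t = -18 − 5·23 = -133  (check: 601·81 + 366·(-133) = 3)
  q = 1: r = 1, s = -14 − 1·81 = -95, t = 23 − 1·(-133) = 156  (check: 601·(-95) + 366·156 = 1)
The row with r = 1 (the gcd) gives the Bezout coefficients s = -95, t = 156.
Result: 601 · (-95) + 366 · (156) = 1.

gcd(601, 366) = 1; s = -95, t = 156 (check: 601·(-95) + 366·156 = 1).


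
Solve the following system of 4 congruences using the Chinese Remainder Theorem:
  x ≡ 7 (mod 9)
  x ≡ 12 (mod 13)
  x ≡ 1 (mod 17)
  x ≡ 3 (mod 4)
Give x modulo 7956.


Product of moduli M = 9 · 13 · 17 · 4 = 7956.
Merge one congruence at a time:
  Start: x ≡ 7 (mod 9).
  Combine with x ≡ 12 (mod 13); new modulus lcm = 117.
    Write x = 7 + 9·t and substitute into x ≡ 12 (mod 13): 9·t ≡ 12 − 7 = 5 (mod 13).
    The inverse of 9 mod 13 is 3 (since 9·3 = 27 = 2·13 + 1), so t ≡ 3·5 = 15 ≡ 2 (mod 13).
    Then x = 7 + 9·2 = 25, valid modulo lcm(9, 13) = 117: x ≡ 25 (mod 117).
  Combine with x ≡ 1 (mod 17); new modulus lcm = 1989.
    Write x = 25 + 117·t and substitute into x ≡ 1 (mod 17): 117·t ≡ 1 − 25 = -24 (mod 17).
    Reduce coefficients mod 17: 15·t ≡ 10 (mod 17).
    The inverse of 15 mod 17 is 8 (since 15·8 = 120 = 7·17 + 1), so t ≡ 8·10 = 80 ≡ 12 (mod 17).
    Then x = 25 + 117·12 = 1429, valid modulo lcm(117, 17) = 1989: x ≡ 1429 (mod 1989).
  Combine with x ≡ 3 (mod 4); new modulus lcm = 7956.
    Write x = 1429 + 1989·t and substitute into x ≡ 3 (mod 4): 1989·t ≡ 3 − 1429 = -1426 (mod 4).
    Reduce coefficients mod 4: 1·t ≡ 2 (mod 4).
    So t ≡ 2 (mod 4).
    Then x = 1429 + 1989·2 = 5407, valid modulo lcm(1989, 4) = 7956: x ≡ 5407 (mod 7956).
Verify against each original: 5407 mod 9 = 7, 5407 mod 13 = 12, 5407 mod 17 = 1, 5407 mod 4 = 3.

x ≡ 5407 (mod 7956).


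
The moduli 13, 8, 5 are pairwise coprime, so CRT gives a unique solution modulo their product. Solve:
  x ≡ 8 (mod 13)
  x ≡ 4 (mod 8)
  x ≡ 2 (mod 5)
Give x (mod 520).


Moduli 13, 8, 5 are pairwise coprime; by CRT there is a unique solution modulo M = 13 · 8 · 5 = 520.
Solve pairwise, accumulating the modulus:
  Start with x ≡ 8 (mod 13).
  Combine with x ≡ 4 (mod 8): since gcd(13, 8) = 1, we get a unique residue mod 104.
    Write x = 8 + 13·t and substitute into x ≡ 4 (mod 8): 13·t ≡ 4 − 8 = -4 (mod 8).
    Reduce coefficients mod 8: 5·t ≡ 4 (mod 8).
    The inverse of 5 mod 8 is 5 (since 5·5 = 25 = 3·8 + 1), so t ≡ 5·4 = 20 ≡ 4 (mod 8).
    Then x = 8 + 13·4 = 60, valid modulo lcm(13, 8) = 104: x ≡ 60 (mod 104).
  Combine with x ≡ 2 (mod 5): since gcd(104, 5) = 1, we get a unique residue mod 520.
    Write x = 60 + 104·t and substitute into x ≡ 2 (mod 5): 104·t ≡ 2 − 60 = -58 (mod 5).
    Reduce coefficients mod 5: 4·t ≡ 2 (mod 5).
    The inverse of 4 mod 5 is 4 (since 4·4 = 16 = 3·5 + 1), so t ≡ 4·2 = 8 ≡ 3 (mod 5).
    Then x = 60 + 104·3 = 372, valid modulo lcm(104, 5) = 520: x ≡ 372 (mod 520).
Verify: 372 mod 13 = 8 ✓, 372 mod 8 = 4 ✓, 372 mod 5 = 2 ✓.

x ≡ 372 (mod 520).


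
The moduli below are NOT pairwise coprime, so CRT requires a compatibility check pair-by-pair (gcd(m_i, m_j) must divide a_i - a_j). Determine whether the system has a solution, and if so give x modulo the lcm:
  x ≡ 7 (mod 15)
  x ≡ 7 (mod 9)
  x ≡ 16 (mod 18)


Moduli 15, 9, 18 are not pairwise coprime, so CRT works modulo lcm(m_i) when all pairwise compatibility conditions hold.
Pairwise compatibility: gcd(m_i, m_j) must divide a_i - a_j for every pair.
Merge one congruence at a time:
  Start: x ≡ 7 (mod 15).
  Combine with x ≡ 7 (mod 9): gcd(15, 9) = 3; 7 - 7 = 0, which IS divisible by 3, so compatible.
    Write x = 7 + 15·t and substitute into x ≡ 7 (mod 9): 15·t ≡ 7 − 7 = 0 (mod 9).
    Divide the congruence (and modulus) by g = 3: 5·t ≡ 0 (mod 3).
    Reduce coefficients mod 3: 2·t ≡ 0 (mod 3).
    The inverse of 2 mod 3 is 2 (since 2·2 = 4 = 1·3 + 1), so t ≡ 2·0 = 0 ≡ 0 (mod 3).
    Then x = 7 + 15·0 = 7, valid modulo lcm(15, 9) = 45: x ≡ 7 (mod 45).
  Combine with x ≡ 16 (mod 18): gcd(45, 18) = 9; 16 - 7 = 9, which IS divisible by 9, so compatible.
    Write x = 7 + 45·t and substitute into x ≡ 16 (mod 18): 45·t ≡ 16 − 7 = 9 (mod 18).
    Divide the congruence (and modulus) by g = 9: 5·t ≡ 1 (mod 2).
    Reduce coefficients mod 2: 1·t ≡ 1 (mod 2).
    So t ≡ 1 (mod 2).
    Then x = 7 + 45·1 = 52, valid modulo lcm(45, 18) = 90: x ≡ 52 (mod 90).
Verify: 52 mod 15 = 7, 52 mod 9 = 7, 52 mod 18 = 16.

x ≡ 52 (mod 90).


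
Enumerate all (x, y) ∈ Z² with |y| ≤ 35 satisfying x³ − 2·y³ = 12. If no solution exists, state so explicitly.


The equation is x³ - 2y³ = 12. For fixed y, x³ = 2·y³ + 12, so a solution requires the RHS to be a perfect cube.
Strategy: iterate y from -35 to 35, compute RHS = 2·y³ + 12, and check whether it is a (positive or negative) perfect cube.
Check small values of y:
  y = 0: RHS = 12 is not a perfect cube.
  y = 1: RHS = 14 is not a perfect cube.
  y = -1: RHS = 10 is not a perfect cube.
  y = 2: RHS = 28 is not a perfect cube.
  y = -2: RHS = -4 is not a perfect cube.
  y = 3: RHS = 66 is not a perfect cube.
  y = -3: RHS = -42 is not a perfect cube.
Continuing the search up to |y| = 35 finds no solutions either.
No (x, y) in the scanned range satisfies the equation.

No integer solutions with |y| ≤ 35.


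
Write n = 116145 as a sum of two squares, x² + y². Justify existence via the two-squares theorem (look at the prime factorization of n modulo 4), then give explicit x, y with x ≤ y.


Step 1: Factor n = 116145 = 3^2 · 5 · 29 · 89.
Step 2: Check the mod-4 condition on each prime factor: 3 ≡ 3 (mod 4), exponent 2 (must be even); 5 ≡ 1 (mod 4), exponent 1; 29 ≡ 1 (mod 4), exponent 1; 89 ≡ 1 (mod 4), exponent 1.
All primes ≡ 3 (mod 4) appear to even exponent (or don't appear), so by the two-squares theorem n IS expressible as a sum of two squares.
Step 3: Build a representation. Group n = k² · m with k = 3 and m = 5 · 29 · 89 = 12905 (a product of primes ≡ 1 (mod 4)); a representation of m scales to one of n via (k·x)² + (k·y)² = k²(x² + y²). Each prime p ≡ 1 (mod 4) is itself a sum of two squares; find a² by testing p − a² for a perfect square:
  5: 5 − 1² = 4 = 2² ⇒ 5 = 1² + 2².
  29: 29 − 1² = 28, 29 − 2² = 25 = 5² ⇒ 29 = 2² + 5².
  89: 89 − 1² = 88, 89 − 2² = 85, 89 − 3² = 80, 89 − 4² = 73, 89 − 5² = 64 = 8² ⇒ 89 = 5² + 8².
  Combine using the Brahmagupta–Fibonacci identity (a² + b²)(c² + d²) = (ac − bd)² + (ad + bc)² = (ac + bd)² + (ad − bc)²:
  5 · 29 = 145: from (1² + 2²)(2² + 5²), take (1·2 − 2·5, 1·5 + 2·2) = (2 − 10, 5 + 4) = (-8, 9); dropping signs (only squares matter) gives (8, 9); check 8² + 9² = 64 + 81 = 145 ✓.
  145 · 89 = 12905: from (8² + 9²)(5² + 8²), take (8·5 − 9·8, 8·8 + 9·5) = (40 − 72, 64 + 45) = (-32, 109); dropping signs (only squares matter) gives (32, 109); check 32² + 109² = 1024 + 11881 = 12905 ✓.
  Scale by k = 3: (3·32, 3·109) = (96, 327).
Step 4: Order so x ≤ y and verify: 96² + 327² = 9216 + 106929 = 116145 = n. ✓

n = 116145 = 96² + 327² (one valid representation with x ≤ y).
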